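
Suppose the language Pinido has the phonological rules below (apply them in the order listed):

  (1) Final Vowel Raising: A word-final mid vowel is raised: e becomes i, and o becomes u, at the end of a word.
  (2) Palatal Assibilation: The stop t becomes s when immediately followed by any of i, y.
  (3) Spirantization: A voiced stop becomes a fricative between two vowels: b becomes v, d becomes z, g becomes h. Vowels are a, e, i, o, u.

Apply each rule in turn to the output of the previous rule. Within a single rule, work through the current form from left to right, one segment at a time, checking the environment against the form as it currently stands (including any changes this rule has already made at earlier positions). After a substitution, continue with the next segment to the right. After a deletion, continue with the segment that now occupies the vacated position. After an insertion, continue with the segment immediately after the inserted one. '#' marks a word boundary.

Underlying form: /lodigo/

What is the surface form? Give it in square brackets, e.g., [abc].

(1) Final Vowel Raising: [lodigo] → [lodigu]
(2) Palatal Assibilation: no change — [lodigu]
(3) Spirantization: [lodigu] → [lozihu]

[lozihu]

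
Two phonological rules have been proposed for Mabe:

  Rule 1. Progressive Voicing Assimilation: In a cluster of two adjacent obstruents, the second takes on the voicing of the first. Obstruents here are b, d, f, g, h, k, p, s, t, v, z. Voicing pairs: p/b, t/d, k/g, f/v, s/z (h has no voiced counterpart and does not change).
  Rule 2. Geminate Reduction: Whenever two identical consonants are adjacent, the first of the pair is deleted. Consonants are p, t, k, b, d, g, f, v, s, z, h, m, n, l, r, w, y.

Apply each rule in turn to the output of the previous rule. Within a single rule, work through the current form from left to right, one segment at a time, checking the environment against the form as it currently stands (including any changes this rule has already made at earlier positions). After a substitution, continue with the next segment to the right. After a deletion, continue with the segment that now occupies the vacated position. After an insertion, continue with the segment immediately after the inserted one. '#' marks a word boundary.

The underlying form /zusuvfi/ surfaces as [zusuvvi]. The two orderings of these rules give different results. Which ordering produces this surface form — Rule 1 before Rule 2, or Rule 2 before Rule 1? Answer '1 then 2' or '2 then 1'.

Order 1 then 2:
  1 Progressive Voicing Assimilation: [zusuvfi] → [zusuvvi]
  2 Geminate Reduction: [zusuvvi] → [zusuvi]
  result: [zusuvi]
Order 2 then 1:
  2 Geminate Reduction: no change — [zusuvfi]
  1 Progressive Voicing Assimilation: [zusuvfi] → [zusuvvi]
  result: [zusuvvi]

2 then 1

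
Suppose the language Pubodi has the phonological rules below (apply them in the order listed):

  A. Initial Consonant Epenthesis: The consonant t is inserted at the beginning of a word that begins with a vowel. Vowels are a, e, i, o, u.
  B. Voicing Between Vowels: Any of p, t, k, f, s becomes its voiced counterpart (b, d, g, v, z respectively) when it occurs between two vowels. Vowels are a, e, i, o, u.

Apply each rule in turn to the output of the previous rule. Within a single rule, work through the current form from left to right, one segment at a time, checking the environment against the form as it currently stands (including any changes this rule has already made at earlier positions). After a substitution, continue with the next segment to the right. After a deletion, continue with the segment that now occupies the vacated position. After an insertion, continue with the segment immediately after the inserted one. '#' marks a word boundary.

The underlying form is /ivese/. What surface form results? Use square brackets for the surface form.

A Initial Consonant Epenthesis: [ivese] → [tivese]
B Voicing Between Vowels: [tivese] → [tiveze]

[tiveze]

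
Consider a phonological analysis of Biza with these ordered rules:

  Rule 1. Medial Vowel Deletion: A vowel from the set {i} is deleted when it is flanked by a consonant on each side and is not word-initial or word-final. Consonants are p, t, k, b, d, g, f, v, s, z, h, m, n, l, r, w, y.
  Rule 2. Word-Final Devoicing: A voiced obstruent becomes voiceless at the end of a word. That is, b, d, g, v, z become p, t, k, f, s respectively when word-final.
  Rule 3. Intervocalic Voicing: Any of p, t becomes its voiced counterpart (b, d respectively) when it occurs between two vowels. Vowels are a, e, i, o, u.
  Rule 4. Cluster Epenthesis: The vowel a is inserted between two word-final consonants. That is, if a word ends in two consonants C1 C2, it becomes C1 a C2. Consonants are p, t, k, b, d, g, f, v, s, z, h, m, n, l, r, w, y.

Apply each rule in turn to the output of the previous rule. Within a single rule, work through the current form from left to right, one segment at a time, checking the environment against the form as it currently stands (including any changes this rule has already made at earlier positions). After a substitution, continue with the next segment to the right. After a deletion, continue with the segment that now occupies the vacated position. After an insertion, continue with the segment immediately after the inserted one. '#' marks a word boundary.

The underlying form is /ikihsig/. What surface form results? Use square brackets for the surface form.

[ikhsak]

Rule 1 Medial Vowel Deletion: [ikihsig] → [ikhsg]
Rule 2 Word-Final Devoicing: [ikhsg] → [ikhsk]
Rule 3 Intervocalic Voicing: no change — [ikhsk]
Rule 4 Cluster Epenthesis: [ikhsk] → [ikhsak]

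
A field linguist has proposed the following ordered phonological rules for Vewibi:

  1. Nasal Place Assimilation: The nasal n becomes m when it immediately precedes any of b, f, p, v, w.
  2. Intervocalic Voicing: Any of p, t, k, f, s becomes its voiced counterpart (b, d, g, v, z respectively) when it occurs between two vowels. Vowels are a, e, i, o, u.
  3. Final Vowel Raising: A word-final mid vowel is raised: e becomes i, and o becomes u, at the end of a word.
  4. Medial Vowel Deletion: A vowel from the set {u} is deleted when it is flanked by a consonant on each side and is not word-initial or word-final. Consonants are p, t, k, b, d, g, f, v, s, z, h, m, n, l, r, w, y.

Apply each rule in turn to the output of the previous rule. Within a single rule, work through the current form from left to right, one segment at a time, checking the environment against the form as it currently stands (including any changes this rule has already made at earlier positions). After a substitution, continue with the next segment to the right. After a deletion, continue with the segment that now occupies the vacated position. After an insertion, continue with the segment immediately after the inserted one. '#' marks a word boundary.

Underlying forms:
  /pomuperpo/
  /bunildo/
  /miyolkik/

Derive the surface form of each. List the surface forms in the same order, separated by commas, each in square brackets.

/pomuperpo/:
  1 Nasal Place Assimilation: no change — [pomuperpo]
  2 Intervocalic Voicing: [pomuperpo] → [pomuberpo]
  3 Final Vowel Raising: [pomuberpo] → [pomuberpu]
  4 Medial Vowel Deletion: [pomuberpu] → [pomberpu]
/bunildo/:
  1 Nasal Place Assimilation: no change — [bunildo]
  2 Intervocalic Voicing: no change — [bunildo]
  3 Final Vowel Raising: [bunildo] → [bunildu]
  4 Medial Vowel Deletion: [bunildu] → [bnildu]
/miyolkik/:
  1 Nasal Place Assimilation: no change — [miyolkik]
  2 Intervocalic Voicing: no change — [miyolkik]
  3 Final Vowel Raising: no change — [miyolkik]
  4 Medial Vowel Deletion: no change — [miyolkik]

[pomberpu], [bnildu], [miyolkik]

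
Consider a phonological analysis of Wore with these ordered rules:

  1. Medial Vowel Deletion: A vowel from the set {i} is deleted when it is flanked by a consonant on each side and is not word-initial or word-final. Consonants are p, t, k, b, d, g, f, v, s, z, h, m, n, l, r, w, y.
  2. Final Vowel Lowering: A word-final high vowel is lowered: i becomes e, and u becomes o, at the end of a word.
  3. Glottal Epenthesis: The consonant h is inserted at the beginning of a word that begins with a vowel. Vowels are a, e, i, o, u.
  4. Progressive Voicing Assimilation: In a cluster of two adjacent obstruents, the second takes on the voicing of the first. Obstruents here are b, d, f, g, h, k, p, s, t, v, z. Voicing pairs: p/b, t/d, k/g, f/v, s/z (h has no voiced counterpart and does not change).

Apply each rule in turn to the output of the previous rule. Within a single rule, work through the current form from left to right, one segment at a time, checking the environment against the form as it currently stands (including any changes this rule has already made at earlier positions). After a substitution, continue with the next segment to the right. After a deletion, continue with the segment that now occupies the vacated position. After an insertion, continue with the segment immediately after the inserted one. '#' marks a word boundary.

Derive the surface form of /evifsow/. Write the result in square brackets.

[hevvzow]

1 Medial Vowel Deletion: [evifsow] → [evfsow]
2 Final Vowel Lowering: no change — [evfsow]
3 Glottal Epenthesis: [evfsow] → [hevfsow]
4 Progressive Voicing Assimilation: [hevfsow] → [hevvzow]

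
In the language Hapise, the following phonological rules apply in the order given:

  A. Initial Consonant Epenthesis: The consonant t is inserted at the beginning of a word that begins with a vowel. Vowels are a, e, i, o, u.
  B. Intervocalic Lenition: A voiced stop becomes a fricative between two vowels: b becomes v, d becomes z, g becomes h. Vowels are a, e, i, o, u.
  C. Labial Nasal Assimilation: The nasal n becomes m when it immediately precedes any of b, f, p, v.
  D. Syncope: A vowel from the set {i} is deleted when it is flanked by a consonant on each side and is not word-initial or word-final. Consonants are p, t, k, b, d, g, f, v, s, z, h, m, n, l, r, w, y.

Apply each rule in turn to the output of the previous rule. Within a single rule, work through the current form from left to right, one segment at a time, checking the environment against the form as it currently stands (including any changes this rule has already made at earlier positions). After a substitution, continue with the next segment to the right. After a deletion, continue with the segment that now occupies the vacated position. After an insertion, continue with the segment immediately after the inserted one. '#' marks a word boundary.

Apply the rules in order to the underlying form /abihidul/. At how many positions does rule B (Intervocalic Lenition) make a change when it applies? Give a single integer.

2

A Initial Consonant Epenthesis: [abihidul] → [tabihidul]
B Intervocalic Lenition: [tabihidul] → [tavihizul]
C Labial Nasal Assimilation: no change — [tavihizul]
D Syncope: [tavihizul] → [tavhzul]
Rule B changed 2 position(s).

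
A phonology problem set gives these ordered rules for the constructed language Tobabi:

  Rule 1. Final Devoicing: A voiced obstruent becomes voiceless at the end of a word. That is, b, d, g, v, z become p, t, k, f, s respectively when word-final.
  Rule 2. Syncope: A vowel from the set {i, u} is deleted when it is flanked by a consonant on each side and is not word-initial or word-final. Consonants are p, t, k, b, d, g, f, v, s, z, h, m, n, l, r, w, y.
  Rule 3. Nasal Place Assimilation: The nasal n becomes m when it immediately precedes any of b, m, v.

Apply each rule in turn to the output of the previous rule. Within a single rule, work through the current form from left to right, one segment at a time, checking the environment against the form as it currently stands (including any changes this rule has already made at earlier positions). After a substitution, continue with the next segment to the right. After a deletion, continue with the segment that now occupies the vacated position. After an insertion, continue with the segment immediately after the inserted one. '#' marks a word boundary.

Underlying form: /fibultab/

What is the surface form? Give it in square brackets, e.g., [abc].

[fbltap]

Rule 1 Final Devoicing: [fibultab] → [fibultap]
Rule 2 Syncope: [fibultap] → [fbltap]
Rule 3 Nasal Place Assimilation: no change — [fbltap]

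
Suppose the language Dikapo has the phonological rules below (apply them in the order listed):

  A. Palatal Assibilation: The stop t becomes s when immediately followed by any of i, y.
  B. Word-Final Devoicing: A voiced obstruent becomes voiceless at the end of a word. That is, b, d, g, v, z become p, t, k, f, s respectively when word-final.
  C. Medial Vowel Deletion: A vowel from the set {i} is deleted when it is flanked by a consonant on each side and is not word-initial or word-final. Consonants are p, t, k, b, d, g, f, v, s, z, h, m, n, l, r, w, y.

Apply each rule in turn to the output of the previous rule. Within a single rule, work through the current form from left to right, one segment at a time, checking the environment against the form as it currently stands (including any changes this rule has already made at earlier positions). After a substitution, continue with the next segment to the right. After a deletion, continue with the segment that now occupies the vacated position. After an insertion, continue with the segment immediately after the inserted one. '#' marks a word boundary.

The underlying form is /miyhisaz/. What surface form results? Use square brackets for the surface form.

[myhsas]

A Palatal Assibilation: no change — [miyhisaz]
B Word-Final Devoicing: [miyhisaz] → [miyhisas]
C Medial Vowel Deletion: [miyhisas] → [myhsas]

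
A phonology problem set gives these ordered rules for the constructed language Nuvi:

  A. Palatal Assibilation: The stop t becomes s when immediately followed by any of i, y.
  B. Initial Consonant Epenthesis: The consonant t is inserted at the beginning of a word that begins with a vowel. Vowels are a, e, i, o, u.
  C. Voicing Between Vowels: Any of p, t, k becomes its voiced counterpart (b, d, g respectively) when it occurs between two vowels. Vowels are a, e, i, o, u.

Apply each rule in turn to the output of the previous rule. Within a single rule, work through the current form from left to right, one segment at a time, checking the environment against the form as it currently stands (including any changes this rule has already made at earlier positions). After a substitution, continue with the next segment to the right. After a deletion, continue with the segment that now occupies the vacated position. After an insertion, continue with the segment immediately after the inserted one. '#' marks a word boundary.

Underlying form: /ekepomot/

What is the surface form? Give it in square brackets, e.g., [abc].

[tegebomot]

A Palatal Assibilation: no change — [ekepomot]
B Initial Consonant Epenthesis: [ekepomot] → [tekepomot]
C Voicing Between Vowels: [tekepomot] → [tegebomot]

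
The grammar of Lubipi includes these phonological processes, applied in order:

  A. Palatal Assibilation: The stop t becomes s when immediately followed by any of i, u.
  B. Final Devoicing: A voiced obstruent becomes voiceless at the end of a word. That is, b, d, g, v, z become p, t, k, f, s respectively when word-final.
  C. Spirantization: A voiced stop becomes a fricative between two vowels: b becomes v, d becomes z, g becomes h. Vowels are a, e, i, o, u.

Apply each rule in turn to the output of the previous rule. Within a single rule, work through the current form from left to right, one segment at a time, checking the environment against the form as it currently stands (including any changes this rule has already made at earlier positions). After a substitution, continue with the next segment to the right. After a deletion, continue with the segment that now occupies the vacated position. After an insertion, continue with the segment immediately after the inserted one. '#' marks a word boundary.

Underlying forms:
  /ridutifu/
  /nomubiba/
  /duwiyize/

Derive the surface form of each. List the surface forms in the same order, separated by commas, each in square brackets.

[rizusifu], [nomuviva], [duwiyize]

/ridutifu/:
  A Palatal Assibilation: [ridutifu] → [ridusifu]
  B Final Devoicing: no change — [ridusifu]
  C Spirantization: [ridusifu] → [rizusifu]
/nomubiba/:
  A Palatal Assibilation: no change — [nomubiba]
  B Final Devoicing: no change — [nomubiba]
  C Spirantization: [nomubiba] → [nomuviva]
/duwiyize/:
  A Palatal Assibilation: no change — [duwiyize]
  B Final Devoicing: no change — [duwiyize]
  C Spirantization: no change — [duwiyize]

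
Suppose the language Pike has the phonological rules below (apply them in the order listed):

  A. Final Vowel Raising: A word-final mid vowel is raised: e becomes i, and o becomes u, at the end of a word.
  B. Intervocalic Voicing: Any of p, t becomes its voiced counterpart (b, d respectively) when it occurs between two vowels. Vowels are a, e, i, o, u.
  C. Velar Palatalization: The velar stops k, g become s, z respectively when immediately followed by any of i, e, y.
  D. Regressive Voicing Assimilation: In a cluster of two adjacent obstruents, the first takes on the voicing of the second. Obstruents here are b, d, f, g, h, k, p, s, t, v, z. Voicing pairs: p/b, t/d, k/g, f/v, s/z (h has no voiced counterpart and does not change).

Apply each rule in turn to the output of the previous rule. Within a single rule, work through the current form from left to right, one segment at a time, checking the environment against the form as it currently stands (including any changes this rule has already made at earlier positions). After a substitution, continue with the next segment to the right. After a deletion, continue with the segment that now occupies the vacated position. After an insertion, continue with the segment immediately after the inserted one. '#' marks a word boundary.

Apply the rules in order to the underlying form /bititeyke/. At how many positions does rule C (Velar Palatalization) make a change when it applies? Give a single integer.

1

A Final Vowel Raising: [bititeyke] → [bititeyki]
B Intervocalic Voicing: [bititeyki] → [bidideyki]
C Velar Palatalization: [bidideyki] → [bidideysi]
D Regressive Voicing Assimilation: no change — [bidideysi]
Rule C changed 1 position(s).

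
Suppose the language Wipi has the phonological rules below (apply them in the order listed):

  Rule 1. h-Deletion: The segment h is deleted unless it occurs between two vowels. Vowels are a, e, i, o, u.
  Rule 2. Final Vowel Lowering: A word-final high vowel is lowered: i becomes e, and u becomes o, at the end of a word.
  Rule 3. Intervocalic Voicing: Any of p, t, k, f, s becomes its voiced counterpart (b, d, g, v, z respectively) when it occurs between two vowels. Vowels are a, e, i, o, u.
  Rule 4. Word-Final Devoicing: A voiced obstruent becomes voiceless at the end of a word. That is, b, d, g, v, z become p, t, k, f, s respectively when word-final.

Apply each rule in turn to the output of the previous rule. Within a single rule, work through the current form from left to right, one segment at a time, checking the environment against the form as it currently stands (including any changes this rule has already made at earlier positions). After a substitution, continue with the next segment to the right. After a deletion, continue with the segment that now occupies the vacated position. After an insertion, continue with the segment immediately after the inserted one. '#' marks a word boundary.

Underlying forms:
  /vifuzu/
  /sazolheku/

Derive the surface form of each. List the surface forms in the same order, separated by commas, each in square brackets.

/vifuzu/:
  Rule 1 h-Deletion: no change — [vifuzu]
  Rule 2 Final Vowel Lowering: [vifuzu] → [vifuzo]
  Rule 3 Intervocalic Voicing: [vifuzo] → [vivuzo]
  Rule 4 Word-Final Devoicing: no change — [vivuzo]
/sazolheku/:
  Rule 1 h-Deletion: [sazolheku] → [sazoleku]
  Rule 2 Final Vowel Lowering: [sazoleku] → [sazoleko]
  Rule 3 Intervocalic Voicing: [sazoleko] → [sazolego]
  Rule 4 Word-Final Devoicing: no change — [sazolego]

[vivuzo], [sazolego]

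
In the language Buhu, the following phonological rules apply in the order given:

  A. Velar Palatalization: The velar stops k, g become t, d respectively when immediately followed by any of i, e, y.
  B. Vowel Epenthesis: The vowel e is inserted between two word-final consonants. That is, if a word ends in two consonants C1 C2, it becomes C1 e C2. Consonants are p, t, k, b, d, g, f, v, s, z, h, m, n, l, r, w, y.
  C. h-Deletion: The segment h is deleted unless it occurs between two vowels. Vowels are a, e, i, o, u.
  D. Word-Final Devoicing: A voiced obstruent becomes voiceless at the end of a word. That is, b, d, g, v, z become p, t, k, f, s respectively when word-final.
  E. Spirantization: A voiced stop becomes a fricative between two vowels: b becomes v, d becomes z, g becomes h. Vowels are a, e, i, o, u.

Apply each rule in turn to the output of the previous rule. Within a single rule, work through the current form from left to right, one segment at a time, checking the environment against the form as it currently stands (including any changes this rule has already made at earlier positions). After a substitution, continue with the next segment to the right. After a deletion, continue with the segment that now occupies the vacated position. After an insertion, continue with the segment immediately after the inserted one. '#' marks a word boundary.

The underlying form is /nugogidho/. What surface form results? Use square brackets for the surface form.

[nuhozizo]

A Velar Palatalization: [nugogidho] → [nugodidho]
B Vowel Epenthesis: no change — [nugodidho]
C h-Deletion: [nugodidho] → [nugodido]
D Word-Final Devoicing: no change — [nugodido]
E Spirantization: [nugodido] → [nuhozizo]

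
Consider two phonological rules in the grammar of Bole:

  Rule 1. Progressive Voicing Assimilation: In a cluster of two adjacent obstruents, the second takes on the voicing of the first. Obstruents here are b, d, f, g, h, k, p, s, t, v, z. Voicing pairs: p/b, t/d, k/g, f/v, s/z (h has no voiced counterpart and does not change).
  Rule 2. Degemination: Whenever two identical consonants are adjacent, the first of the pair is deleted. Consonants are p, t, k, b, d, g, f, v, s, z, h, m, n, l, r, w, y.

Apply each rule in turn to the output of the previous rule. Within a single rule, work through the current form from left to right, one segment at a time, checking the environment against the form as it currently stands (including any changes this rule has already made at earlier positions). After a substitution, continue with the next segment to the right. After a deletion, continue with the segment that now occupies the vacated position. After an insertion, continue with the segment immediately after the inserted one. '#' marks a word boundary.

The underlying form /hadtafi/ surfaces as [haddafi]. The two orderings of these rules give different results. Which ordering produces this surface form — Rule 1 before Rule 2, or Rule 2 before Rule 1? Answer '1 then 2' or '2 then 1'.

Order 1 then 2:
  1 Progressive Voicing Assimilation: [hadtafi] → [haddafi]
  2 Degemination: [haddafi] → [hadafi]
  result: [hadafi]
Order 2 then 1:
  2 Degemination: no change — [hadtafi]
  1 Progressive Voicing Assimilation: [hadtafi] → [haddafi]
  result: [haddafi]

2 then 1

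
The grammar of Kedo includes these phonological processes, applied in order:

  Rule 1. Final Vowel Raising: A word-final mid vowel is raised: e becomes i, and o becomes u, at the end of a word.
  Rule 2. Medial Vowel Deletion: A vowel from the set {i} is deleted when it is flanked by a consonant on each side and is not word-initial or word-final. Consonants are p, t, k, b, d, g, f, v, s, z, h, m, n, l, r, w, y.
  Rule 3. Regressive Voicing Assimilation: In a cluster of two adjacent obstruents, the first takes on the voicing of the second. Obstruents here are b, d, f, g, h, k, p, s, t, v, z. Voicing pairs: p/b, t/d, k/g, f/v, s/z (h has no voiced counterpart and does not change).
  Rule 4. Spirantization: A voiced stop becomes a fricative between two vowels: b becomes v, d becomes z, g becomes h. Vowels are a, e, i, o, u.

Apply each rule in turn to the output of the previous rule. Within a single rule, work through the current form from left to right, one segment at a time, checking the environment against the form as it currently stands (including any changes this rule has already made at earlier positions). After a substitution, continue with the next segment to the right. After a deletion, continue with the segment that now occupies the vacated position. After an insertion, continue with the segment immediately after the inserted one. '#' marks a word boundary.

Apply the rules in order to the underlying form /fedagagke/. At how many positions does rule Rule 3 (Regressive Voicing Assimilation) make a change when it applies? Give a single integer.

1

Rule 1 Final Vowel Raising: [fedagagke] → [fedagagki]
Rule 2 Medial Vowel Deletion: no change — [fedagagki]
Rule 3 Regressive Voicing Assimilation: [fedagagki] → [fedagakki]
Rule 4 Spirantization: [fedagakki] → [fezahakki]
Rule Rule 3 changed 1 position(s).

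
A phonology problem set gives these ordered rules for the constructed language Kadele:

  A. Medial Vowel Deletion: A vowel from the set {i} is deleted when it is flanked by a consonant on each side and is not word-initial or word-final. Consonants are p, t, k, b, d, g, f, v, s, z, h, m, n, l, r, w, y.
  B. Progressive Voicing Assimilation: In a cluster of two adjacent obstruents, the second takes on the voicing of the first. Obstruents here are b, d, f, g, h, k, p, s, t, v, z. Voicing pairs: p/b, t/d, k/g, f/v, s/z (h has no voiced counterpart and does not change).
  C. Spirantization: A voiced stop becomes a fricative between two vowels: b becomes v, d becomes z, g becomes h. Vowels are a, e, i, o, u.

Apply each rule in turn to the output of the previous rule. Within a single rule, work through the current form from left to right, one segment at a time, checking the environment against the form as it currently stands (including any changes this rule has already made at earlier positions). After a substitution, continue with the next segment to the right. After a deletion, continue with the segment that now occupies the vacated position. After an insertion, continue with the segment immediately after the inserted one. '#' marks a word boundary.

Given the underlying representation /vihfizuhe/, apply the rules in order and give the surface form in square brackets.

[vhfsuhe]

A Medial Vowel Deletion: [vihfizuhe] → [vhfzuhe]
B Progressive Voicing Assimilation: [vhfzuhe] → [vhfsuhe]
C Spirantization: no change — [vhfsuhe]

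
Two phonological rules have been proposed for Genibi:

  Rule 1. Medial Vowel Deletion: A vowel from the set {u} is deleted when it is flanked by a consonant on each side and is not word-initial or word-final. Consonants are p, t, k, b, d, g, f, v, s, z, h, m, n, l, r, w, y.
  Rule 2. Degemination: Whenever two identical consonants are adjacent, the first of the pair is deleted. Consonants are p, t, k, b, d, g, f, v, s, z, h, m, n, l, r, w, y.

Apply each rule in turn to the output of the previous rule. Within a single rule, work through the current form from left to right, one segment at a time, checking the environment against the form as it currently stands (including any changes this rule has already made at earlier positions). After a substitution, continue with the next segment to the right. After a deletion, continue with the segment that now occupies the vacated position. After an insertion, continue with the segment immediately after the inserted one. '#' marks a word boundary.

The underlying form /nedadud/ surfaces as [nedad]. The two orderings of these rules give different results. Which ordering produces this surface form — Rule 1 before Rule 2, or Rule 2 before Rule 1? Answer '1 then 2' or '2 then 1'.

Order 1 then 2:
  1 Medial Vowel Deletion: [nedadud] → [nedadd]
  2 Degemination: [nedadd] → [nedad]
  result: [nedad]
Order 2 then 1:
  2 Degemination: no change — [nedadud]
  1 Medial Vowel Deletion: [nedadud] → [nedadd]
  result: [nedadd]

1 then 2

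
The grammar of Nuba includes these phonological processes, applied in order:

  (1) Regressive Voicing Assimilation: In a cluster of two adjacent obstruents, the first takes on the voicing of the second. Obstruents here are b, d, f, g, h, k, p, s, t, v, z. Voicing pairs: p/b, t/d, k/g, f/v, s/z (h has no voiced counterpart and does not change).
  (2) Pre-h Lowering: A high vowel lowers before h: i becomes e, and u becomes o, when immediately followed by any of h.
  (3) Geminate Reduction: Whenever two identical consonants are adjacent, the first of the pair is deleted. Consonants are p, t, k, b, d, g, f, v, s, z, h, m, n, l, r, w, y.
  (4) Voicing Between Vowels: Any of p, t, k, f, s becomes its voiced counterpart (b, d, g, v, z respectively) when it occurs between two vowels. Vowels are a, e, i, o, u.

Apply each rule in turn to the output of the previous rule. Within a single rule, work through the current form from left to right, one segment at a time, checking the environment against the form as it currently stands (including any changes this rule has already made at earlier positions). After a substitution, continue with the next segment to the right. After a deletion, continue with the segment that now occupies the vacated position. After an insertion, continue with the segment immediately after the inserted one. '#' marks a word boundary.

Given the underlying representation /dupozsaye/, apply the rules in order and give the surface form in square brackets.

[dubozaye]

(1) Regressive Voicing Assimilation: [dupozsaye] → [dupossaye]
(2) Pre-h Lowering: no change — [dupossaye]
(3) Geminate Reduction: [dupossaye] → [duposaye]
(4) Voicing Between Vowels: [duposaye] → [dubozaye]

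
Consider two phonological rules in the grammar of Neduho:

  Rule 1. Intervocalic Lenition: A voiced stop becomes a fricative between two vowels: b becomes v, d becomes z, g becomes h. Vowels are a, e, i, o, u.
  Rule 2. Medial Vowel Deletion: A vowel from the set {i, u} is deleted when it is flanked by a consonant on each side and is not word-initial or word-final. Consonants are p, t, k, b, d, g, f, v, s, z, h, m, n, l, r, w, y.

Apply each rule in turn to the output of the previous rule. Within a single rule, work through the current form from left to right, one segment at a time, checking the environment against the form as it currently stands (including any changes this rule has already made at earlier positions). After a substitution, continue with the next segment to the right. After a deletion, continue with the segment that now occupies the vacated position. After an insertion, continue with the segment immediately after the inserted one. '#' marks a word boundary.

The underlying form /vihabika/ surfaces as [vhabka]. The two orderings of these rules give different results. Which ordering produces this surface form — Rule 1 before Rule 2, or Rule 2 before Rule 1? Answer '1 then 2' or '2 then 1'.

Order 1 then 2:
  1 Intervocalic Lenition: [vihabika] → [vihavika]
  2 Medial Vowel Deletion: [vihavika] → [vhavka]
  result: [vhavka]
Order 2 then 1:
  2 Medial Vowel Deletion: [vihabika] → [vhabka]
  1 Intervocalic Lenition: no change — [vhabka]
  result: [vhabka]

2 then 1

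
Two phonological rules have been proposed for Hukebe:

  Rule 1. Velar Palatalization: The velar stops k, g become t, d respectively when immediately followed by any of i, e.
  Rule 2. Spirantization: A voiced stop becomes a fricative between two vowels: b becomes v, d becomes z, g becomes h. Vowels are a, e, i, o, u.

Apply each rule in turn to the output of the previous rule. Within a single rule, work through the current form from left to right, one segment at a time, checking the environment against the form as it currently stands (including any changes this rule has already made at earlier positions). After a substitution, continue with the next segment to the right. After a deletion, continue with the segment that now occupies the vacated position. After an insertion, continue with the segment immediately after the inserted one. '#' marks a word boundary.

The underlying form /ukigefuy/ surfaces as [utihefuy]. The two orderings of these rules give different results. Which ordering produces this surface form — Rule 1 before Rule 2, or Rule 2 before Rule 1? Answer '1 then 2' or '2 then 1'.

2 then 1

Order 1 then 2:
  1 Velar Palatalization: [ukigefuy] → [utidefuy]
  2 Spirantization: [utidefuy] → [utizefuy]
  result: [utizefuy]
Order 2 then 1:
  2 Spirantization: [ukigefuy] → [ukihefuy]
  1 Velar Palatalization: [ukihefuy] → [utihefuy]
  result: [utihefuy]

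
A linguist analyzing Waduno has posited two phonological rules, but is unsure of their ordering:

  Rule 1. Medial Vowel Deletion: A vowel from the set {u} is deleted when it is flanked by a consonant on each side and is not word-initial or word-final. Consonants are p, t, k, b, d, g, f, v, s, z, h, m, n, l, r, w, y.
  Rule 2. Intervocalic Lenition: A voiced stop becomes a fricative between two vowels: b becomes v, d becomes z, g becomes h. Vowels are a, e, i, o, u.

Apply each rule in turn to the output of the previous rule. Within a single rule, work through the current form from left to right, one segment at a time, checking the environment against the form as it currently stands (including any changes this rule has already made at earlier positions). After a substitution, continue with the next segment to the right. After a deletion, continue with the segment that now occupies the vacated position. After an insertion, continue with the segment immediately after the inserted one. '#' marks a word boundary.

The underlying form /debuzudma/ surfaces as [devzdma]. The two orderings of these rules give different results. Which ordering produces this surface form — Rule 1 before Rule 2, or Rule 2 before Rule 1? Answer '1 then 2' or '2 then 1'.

2 then 1

Order 1 then 2:
  1 Medial Vowel Deletion: [debuzudma] → [debzdma]
  2 Intervocalic Lenition: no change — [debzdma]
  result: [debzdma]
Order 2 then 1:
  2 Intervocalic Lenition: [debuzudma] → [devuzudma]
  1 Medial Vowel Deletion: [devuzudma] → [devzdma]
  result: [devzdma]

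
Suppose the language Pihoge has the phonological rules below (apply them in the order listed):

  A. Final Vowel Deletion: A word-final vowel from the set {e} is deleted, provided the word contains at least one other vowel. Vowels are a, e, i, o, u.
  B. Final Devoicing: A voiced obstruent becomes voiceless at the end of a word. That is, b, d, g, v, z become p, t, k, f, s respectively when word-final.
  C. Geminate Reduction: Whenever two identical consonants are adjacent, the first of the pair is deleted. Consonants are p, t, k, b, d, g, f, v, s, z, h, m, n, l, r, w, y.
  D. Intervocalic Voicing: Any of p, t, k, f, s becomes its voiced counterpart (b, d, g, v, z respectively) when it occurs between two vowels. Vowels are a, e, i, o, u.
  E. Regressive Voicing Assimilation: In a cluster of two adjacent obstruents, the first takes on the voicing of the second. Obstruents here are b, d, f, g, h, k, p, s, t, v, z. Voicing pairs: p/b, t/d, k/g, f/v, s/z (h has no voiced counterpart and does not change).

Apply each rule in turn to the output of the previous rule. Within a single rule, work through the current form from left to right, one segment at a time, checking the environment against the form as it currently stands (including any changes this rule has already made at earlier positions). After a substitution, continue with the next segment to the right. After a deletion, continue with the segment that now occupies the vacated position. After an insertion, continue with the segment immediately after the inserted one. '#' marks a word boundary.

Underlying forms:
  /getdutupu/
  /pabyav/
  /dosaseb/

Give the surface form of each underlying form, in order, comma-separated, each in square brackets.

[geddudubu], [pabyaf], [dozazep]

/getdutupu/:
  A Final Vowel Deletion: no change — [getdutupu]
  B Final Devoicing: no change — [getdutupu]
  C Geminate Reduction: no change — [getdutupu]
  D Intervocalic Voicing: [getdutupu] → [getdudubu]
  E Regressive Voicing Assimilation: [getdudubu] → [geddudubu]
/pabyav/:
  A Final Vowel Deletion: no change — [pabyav]
  B Final Devoicing: [pabyav] → [pabyaf]
  C Geminate Reduction: no change — [pabyaf]
  D Intervocalic Voicing: no change — [pabyaf]
  E Regressive Voicing Assimilation: no change — [pabyaf]
/dosaseb/:
  A Final Vowel Deletion: no change — [dosaseb]
  B Final Devoicing: [dosaseb] → [dosasep]
  C Geminate Reduction: no change — [dosasep]
  D Intervocalic Voicing: [dosasep] → [dozazep]
  E Regressive Voicing Assimilation: no change — [dozazep]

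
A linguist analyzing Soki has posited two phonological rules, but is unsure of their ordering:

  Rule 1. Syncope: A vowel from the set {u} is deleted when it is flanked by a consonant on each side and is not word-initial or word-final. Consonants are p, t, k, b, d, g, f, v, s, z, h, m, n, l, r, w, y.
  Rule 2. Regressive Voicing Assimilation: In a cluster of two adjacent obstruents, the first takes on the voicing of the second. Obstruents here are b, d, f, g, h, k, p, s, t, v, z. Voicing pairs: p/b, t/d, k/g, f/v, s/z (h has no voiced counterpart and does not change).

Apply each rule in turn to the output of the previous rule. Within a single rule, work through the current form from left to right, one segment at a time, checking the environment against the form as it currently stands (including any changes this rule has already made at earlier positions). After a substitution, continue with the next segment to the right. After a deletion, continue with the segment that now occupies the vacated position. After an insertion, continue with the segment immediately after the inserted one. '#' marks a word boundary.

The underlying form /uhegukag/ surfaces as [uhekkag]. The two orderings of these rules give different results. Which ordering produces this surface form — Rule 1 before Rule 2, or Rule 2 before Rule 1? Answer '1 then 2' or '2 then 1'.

Order 1 then 2:
  1 Syncope: [uhegukag] → [uhegkag]
  2 Regressive Voicing Assimilation: [uhegkag] → [uhekkag]
  result: [uhekkag]
Order 2 then 1:
  2 Regressive Voicing Assimilation: no change — [uhegukag]
  1 Syncope: [uhegukag] → [uhegkag]
  result: [uhegkag]

1 then 2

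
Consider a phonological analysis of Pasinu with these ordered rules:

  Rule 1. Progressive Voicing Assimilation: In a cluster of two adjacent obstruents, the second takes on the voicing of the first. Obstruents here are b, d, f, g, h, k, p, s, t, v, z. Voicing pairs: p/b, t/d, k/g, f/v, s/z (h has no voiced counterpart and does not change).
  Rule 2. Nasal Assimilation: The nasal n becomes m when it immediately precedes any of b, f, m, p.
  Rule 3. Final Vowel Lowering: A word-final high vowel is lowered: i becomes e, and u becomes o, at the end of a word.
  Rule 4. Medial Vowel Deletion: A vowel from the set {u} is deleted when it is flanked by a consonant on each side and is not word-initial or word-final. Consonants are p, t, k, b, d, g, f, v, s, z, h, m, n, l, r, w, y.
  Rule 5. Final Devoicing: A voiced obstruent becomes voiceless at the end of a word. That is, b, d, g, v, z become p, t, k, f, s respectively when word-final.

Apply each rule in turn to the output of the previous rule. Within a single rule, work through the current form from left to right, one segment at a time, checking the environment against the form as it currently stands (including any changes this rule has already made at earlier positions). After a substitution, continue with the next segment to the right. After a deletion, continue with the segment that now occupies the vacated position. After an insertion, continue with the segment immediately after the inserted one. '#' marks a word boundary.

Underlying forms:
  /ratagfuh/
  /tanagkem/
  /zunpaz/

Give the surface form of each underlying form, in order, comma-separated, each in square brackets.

[ratagvh], [tanaggem], [zmpas]

/ratagfuh/:
  Rule 1 Progressive Voicing Assimilation: [ratagfuh] → [ratagvuh]
  Rule 2 Nasal Assimilation: no change — [ratagvuh]
  Rule 3 Final Vowel Lowering: no change — [ratagvuh]
  Rule 4 Medial Vowel Deletion: [ratagvuh] → [ratagvh]
  Rule 5 Final Devoicing: no change — [ratagvh]
/tanagkem/:
  Rule 1 Progressive Voicing Assimilation: [tanagkem] → [tanaggem]
  Rule 2 Nasal Assimilation: no change — [tanaggem]
  Rule 3 Final Vowel Lowering: no change — [tanaggem]
  Rule 4 Medial Vowel Deletion: no change — [tanaggem]
  Rule 5 Final Devoicing: no change — [tanaggem]
/zunpaz/:
  Rule 1 Progressive Voicing Assimilation: no change — [zunpaz]
  Rule 2 Nasal Assimilation: [zunpaz] → [zumpaz]
  Rule 3 Final Vowel Lowering: no change — [zumpaz]
  Rule 4 Medial Vowel Deletion: [zumpaz] → [zmpaz]
  Rule 5 Final Devoicing: [zmpaz] → [zmpas]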